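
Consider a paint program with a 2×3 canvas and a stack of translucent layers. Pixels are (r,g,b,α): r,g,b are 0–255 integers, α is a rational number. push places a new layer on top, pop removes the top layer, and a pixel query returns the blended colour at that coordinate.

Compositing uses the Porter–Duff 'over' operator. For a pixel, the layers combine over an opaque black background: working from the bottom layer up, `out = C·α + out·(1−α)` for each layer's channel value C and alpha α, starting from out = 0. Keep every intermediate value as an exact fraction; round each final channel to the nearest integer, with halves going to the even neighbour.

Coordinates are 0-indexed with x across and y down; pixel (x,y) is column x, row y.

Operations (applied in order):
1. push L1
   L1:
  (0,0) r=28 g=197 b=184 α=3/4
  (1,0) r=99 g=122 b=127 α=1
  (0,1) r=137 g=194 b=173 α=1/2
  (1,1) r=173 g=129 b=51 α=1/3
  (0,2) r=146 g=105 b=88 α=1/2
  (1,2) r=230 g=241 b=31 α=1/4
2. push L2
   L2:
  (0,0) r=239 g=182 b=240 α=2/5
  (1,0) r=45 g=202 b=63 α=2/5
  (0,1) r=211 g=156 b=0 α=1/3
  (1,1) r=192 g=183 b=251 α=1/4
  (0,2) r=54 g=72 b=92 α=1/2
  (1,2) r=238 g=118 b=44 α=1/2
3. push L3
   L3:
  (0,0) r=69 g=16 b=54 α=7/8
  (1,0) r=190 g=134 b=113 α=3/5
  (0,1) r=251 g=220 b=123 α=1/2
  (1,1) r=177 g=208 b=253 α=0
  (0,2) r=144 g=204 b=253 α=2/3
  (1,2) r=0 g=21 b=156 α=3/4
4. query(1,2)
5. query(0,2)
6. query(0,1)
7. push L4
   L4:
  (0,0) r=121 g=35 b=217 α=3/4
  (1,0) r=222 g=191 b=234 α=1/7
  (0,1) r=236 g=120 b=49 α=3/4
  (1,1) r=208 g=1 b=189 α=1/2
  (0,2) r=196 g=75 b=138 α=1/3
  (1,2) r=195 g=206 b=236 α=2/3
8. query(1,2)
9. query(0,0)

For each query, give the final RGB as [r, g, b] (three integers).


at x=1,y=2 over L1,L2,L3:
+L1 (α=1/4) → [115/2, 241/4, 31/4]
+L2 (α=1/2) → [591/4, 713/8, 207/8]
+L3 (α=3/4) → [591/16, 1217/32, 3951/32]
rounded: [37, 38, 123]

query (0,2) [L1,L2,L3] — begin 0,0,0
after L1 α=1/2: [73, 105/2, 44]
after L2 α=1/2: [127/2, 249/4, 68]
after L3 α=2/3: [703/6, 627/4, 574/3]
rounded: [117, 157, 191]

at x=0,y=1 over L1,L2,L3:
L1 α=1/2: [137/2, 97, 173/2]
L2 α=1/3: [116, 350/3, 173/3]
L3 α=1/2: [367/2, 505/3, 271/3]
rounded: [184, 168, 90]

at x=1,y=2 over L1,L2,L3,L4:
L1 α=1/4: [115/2, 241/4, 31/4]
L2 α=1/2: [591/4, 713/8, 207/8]
L3 α=3/4: [591/16, 1217/32, 3951/32]
L4 α=2/3: [2277/16, 14401/96, 19055/96]
rounded: [142, 150, 198]

query (0,0) [L1,L2,L3,L4] — begin 0,0,0
L1 α=3/4: [21, 591/4, 138]
L2 α=2/5: [541/5, 3229/20, 894/5]
L3 α=7/8: [739/10, 5469/160, 348/5]
L4 α=3/4: [4369/40, 22269/640, 3603/20]
= [109, 35, 180]


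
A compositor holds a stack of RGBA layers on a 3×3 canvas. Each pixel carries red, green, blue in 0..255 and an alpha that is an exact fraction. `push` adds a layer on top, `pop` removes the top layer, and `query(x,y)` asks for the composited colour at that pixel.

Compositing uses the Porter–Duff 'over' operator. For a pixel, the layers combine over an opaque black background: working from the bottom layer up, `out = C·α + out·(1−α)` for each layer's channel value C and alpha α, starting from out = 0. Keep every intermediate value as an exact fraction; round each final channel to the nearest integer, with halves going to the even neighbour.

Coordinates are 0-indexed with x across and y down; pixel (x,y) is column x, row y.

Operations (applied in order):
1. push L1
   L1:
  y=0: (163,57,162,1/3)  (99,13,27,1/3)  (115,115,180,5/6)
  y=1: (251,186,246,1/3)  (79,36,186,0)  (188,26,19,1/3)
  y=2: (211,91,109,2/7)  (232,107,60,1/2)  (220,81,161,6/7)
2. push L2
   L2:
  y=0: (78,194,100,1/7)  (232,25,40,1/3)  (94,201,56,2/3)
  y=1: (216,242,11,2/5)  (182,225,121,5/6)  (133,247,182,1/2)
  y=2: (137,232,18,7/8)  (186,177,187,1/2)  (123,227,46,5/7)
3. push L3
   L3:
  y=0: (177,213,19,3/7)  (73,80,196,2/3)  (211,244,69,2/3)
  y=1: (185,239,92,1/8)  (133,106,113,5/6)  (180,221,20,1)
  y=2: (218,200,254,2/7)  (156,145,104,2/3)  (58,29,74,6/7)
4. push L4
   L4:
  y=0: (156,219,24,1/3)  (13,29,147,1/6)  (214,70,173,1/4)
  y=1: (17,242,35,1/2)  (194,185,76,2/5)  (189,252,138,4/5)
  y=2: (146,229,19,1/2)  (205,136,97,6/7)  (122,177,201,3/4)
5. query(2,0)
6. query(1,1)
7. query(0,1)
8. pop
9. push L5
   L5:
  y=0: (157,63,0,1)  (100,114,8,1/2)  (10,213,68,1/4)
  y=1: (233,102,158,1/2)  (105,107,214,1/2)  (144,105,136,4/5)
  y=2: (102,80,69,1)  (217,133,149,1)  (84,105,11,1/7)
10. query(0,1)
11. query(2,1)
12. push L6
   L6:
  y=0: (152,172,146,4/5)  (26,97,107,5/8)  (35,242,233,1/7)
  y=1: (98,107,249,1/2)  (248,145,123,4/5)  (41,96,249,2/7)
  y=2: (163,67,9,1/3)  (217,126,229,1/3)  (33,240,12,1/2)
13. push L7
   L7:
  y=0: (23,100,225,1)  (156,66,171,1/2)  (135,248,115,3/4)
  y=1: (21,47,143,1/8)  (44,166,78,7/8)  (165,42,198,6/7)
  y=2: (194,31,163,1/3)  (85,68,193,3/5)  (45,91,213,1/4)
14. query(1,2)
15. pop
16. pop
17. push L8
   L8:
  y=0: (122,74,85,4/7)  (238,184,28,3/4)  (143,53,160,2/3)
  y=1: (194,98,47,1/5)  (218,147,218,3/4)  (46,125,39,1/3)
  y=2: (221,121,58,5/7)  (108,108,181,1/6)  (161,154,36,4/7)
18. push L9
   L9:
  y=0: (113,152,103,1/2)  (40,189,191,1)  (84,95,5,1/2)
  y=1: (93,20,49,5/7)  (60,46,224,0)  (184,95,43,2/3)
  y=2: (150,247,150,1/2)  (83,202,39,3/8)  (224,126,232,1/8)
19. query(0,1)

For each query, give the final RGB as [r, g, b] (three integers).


(2,0) stack=L1,L2,L3,L4; from [0,0,0]:
+L1 (α=5/6) → [575/6, 575/6, 150]
+L2 (α=2/3) → [1703/18, 2987/18, 262/3]
+L3 (α=2/3) → [9299/54, 11771/54, 676/9]
+L4 (α=1/4) → [13151/72, 13031/72, 1195/12]
→ [183, 181, 100]

at x=1,y=1 over L1,L2,L3,L4:
+L1 (α=0) → [0, 0, 0]
+L2 (α=5/6) → [455/3, 375/2, 605/6]
+L3 (α=5/6) → [1225/9, 1435/12, 3995/36]
+L4 (α=2/5) → [2389/15, 583/4, 5819/60]
= [159, 146, 97]

at x=0,y=1 over L1,L2,L3,L4:
+L1 (α=1/3) → [251/3, 62, 82]
+L2 (α=2/5) → [683/5, 134, 268/5]
+L3 (α=1/8) → [2853/20, 1177/8, 292/5]
+L4 (α=1/2) → [3193/40, 3113/16, 467/10]
= [80, 195, 47]

query (0,1) [L1,L2,L3,L5] — begin 0,0,0
L1 α=1/3: [251/3, 62, 82]
L2 α=2/5: [683/5, 134, 268/5]
L3 α=1/8: [2853/20, 1177/8, 292/5]
L5 α=1/2: [7513/40, 1993/16, 541/5]
→ [188, 125, 108]

at x=2,y=1 over L1,L2,L3,L5:
+L1 (α=1/3) → [188/3, 26/3, 19/3]
+L2 (α=1/2) → [587/6, 767/6, 565/6]
+L3 (α=1) → [180, 221, 20]
+L5 (α=4/5) → [756/5, 641/5, 564/5]
→ [151, 128, 113]

at x=1,y=2 over L1,L2,L3,L5,L6,L7:
L1 α=1/2: [116, 107/2, 30]
L2 α=1/2: [151, 461/4, 217/2]
L3 α=2/3: [463/3, 1621/12, 211/2]
L5 α=1: [217, 133, 149]
L6 α=1/3: [217, 392/3, 527/3]
L7 α=3/5: [689/5, 1396/15, 2791/15]
→ [138, 93, 186]

query (0,1) [L1,L2,L3,L5,L8,L9] — begin 0,0,0
after L1 α=1/3: [251/3, 62, 82]
after L2 α=2/5: [683/5, 134, 268/5]
after L3 α=1/8: [2853/20, 1177/8, 292/5]
after L5 α=1/2: [7513/40, 1993/16, 541/5]
after L8 α=1/5: [9453/50, 477/4, 2399/25]
after L9 α=5/7: [21078/175, 677/14, 10923/175]
rounded: [120, 48, 62]


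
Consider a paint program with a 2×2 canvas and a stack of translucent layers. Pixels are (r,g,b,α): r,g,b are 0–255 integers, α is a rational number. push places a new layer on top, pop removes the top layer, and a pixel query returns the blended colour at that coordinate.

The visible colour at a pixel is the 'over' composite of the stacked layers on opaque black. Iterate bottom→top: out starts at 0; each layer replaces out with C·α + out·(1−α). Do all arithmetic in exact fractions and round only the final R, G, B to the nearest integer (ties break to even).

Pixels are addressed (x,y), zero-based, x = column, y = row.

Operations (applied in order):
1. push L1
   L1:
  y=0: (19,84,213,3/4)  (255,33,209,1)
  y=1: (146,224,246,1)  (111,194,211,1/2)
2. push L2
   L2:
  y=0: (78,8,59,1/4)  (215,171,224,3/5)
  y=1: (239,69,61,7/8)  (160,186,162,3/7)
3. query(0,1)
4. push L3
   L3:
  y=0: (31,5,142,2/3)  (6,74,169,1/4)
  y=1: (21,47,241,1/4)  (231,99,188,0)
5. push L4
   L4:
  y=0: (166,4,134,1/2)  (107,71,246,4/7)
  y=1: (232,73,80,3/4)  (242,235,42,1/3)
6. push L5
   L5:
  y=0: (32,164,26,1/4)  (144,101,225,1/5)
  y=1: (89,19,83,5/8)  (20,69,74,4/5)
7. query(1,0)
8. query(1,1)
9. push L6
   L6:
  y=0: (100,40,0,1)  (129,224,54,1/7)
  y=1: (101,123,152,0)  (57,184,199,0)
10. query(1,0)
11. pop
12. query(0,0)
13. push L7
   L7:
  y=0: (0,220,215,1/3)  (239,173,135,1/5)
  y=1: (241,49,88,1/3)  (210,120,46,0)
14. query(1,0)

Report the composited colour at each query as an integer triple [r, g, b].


query (0,1) [L1,L2] — begin 0,0,0
+L1 (α=1) → [146, 224, 246]
+L2 (α=7/8) → [1819/8, 707/8, 673/8]
→ [227, 88, 84]

(1,0) stack=L1,L2,L3,L4,L5; from [0,0,0]:
L1 α=1: [255, 33, 209]
L2 α=3/5: [231, 579/5, 218]
L3 α=1/4: [699/4, 2107/20, 823/4]
L4 α=4/7: [3809/28, 12001/140, 915/4]
L5 α=1/5: [4817/35, 15536/175, 228]
= [138, 89, 228]

(1,1) stack=L1,L2,L3,L4,L5; from [0,0,0]:
after L1 α=1/2: [111/2, 97, 211/2]
after L2 α=3/7: [702/7, 946/7, 908/7]
after L3 α=0: [702/7, 946/7, 908/7]
after L4 α=1/3: [3098/21, 1179/7, 2110/21]
after L5 α=4/5: [4778/105, 3111/35, 8326/105]
= [46, 89, 79]

query (1,0) [L1,L2,L3,L4,L5,L6] — begin 0,0,0
after L1 α=1: [255, 33, 209]
after L2 α=3/5: [231, 579/5, 218]
after L3 α=1/4: [699/4, 2107/20, 823/4]
after L4 α=4/7: [3809/28, 12001/140, 915/4]
after L5 α=1/5: [4817/35, 15536/175, 228]
after L6 α=1/7: [33417/245, 132416/1225, 1422/7]
= [136, 108, 203]

at x=0,y=0 over L1,L2,L3,L4,L5:
+L1 (α=3/4) → [57/4, 63, 639/4]
+L2 (α=1/4) → [483/16, 197/4, 2153/16]
+L3 (α=2/3) → [1475/48, 79/4, 6697/48]
+L4 (α=1/2) → [9443/96, 95/8, 13129/96]
+L5 (α=1/4) → [10467/128, 1597/32, 13961/128]
rounded: [82, 50, 109]

at x=1,y=0 over L1,L2,L3,L4,L5,L7:
after L1 α=1: [255, 33, 209]
after L2 α=3/5: [231, 579/5, 218]
after L3 α=1/4: [699/4, 2107/20, 823/4]
after L4 α=4/7: [3809/28, 12001/140, 915/4]
after L5 α=1/5: [4817/35, 15536/175, 228]
after L7 α=1/5: [27633/175, 92419/875, 1047/5]
rounded: [158, 106, 209]


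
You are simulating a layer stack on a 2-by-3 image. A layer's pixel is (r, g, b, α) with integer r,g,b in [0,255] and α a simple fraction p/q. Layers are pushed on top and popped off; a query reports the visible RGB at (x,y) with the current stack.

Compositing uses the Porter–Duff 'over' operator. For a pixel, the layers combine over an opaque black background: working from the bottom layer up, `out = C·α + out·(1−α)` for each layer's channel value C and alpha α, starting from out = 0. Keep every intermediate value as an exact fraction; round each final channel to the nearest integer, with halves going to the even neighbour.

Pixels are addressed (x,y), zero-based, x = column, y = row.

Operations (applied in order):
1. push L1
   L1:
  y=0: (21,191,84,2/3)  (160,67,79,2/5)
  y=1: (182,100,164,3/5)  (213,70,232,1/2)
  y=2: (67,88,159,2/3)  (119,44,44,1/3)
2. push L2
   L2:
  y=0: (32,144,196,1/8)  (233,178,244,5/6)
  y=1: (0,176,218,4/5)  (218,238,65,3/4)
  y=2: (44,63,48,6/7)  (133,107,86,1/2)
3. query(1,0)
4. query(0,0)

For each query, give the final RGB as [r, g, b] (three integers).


query (1,0) [L1,L2] — begin 0,0,0
after L1 α=2/5: [64, 134/5, 158/5]
after L2 α=5/6: [1229/6, 764/5, 1043/5]
= [205, 153, 209]

at x=0,y=0 over L1,L2:
after L1 α=2/3: [14, 382/3, 56]
after L2 α=1/8: [65/4, 1553/12, 147/2]
rounded: [16, 129, 74]


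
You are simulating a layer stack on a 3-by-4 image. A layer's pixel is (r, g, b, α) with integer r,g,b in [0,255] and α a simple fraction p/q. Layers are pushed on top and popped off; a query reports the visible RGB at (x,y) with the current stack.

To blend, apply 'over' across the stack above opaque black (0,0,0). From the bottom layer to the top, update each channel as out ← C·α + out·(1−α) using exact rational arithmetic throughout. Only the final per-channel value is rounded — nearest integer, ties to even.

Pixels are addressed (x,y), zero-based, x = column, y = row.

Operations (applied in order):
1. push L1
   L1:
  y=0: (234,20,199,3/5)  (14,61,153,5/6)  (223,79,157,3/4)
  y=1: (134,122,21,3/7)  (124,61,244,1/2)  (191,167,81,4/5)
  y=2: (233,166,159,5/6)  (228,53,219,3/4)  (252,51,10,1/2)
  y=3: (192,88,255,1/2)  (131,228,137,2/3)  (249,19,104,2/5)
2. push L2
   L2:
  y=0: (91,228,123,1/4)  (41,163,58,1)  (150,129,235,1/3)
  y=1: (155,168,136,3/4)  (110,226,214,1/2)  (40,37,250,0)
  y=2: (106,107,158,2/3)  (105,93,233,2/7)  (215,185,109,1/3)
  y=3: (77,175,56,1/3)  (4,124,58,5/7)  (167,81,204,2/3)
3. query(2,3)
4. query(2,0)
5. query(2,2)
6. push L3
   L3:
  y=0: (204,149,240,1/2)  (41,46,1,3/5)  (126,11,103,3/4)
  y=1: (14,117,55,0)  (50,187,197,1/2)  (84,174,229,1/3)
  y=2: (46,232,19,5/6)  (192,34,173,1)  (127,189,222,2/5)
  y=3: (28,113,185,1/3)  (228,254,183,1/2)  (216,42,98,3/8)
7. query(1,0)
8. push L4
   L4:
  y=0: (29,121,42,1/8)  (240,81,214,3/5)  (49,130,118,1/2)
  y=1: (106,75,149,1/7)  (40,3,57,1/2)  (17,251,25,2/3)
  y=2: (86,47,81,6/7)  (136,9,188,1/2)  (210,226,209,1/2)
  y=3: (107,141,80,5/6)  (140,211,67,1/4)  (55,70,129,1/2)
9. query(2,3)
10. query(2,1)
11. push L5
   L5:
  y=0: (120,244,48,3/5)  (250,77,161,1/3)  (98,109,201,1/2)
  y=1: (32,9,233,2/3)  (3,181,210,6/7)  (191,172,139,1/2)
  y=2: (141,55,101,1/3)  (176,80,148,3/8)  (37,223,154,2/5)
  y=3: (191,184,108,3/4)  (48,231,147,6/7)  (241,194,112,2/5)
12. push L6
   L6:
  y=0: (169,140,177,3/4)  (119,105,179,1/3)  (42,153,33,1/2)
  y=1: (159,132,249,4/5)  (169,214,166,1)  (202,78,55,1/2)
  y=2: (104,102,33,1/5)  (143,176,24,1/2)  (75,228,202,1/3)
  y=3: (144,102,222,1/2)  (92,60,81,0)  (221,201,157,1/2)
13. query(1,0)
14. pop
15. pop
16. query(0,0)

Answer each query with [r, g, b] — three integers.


at x=2,y=3 over L1,L2:
L1 α=2/5: [498/5, 38/5, 208/5]
L2 α=2/3: [2168/15, 848/15, 2248/15]
= [145, 57, 150]

at x=2,y=0 over L1,L2:
+L1 (α=3/4) → [669/4, 237/4, 471/4]
+L2 (α=1/3) → [323/2, 165/2, 941/6]
= [162, 82, 157]

at x=2,y=2 over L1,L2:
+L1 (α=1/2) → [126, 51/2, 5]
+L2 (α=1/3) → [467/3, 236/3, 119/3]
= [156, 79, 40]

query (1,0) [L1,L2,L3] — begin 0,0,0
+L1 (α=5/6) → [35/3, 305/6, 255/2]
+L2 (α=1) → [41, 163, 58]
+L3 (α=3/5) → [41, 464/5, 119/5]
rounded: [41, 93, 24]

at x=2,y=3 over L1,L2,L3,L4:
after L1 α=2/5: [498/5, 38/5, 208/5]
after L2 α=2/3: [2168/15, 848/15, 2248/15]
after L3 α=3/8: [514/3, 613/12, 1565/12]
after L4 α=1/2: [679/6, 1453/24, 3113/24]
= [113, 61, 130]

at x=2,y=1 over L1,L2,L3,L4:
L1 α=4/5: [764/5, 668/5, 324/5]
L2 α=0: [764/5, 668/5, 324/5]
L3 α=1/3: [1948/15, 2206/15, 1793/15]
L4 α=2/3: [2458/45, 9736/45, 2543/45]
→ [55, 216, 57]

query (1,0) [L1,L2,L3,L4,L5,L6] — begin 0,0,0
+L1 (α=5/6) → [35/3, 305/6, 255/2]
+L2 (α=1) → [41, 163, 58]
+L3 (α=3/5) → [41, 464/5, 119/5]
+L4 (α=3/5) → [802/5, 2143/25, 3448/25]
+L5 (α=1/3) → [2854/15, 6211/75, 10921/75]
+L6 (α=1/3) → [7493/45, 20297/225, 35267/225]
= [167, 90, 157]

at x=0,y=0 over L1,L2,L3,L4:
+L1 (α=3/5) → [702/5, 12, 597/5]
+L2 (α=1/4) → [2561/20, 66, 1203/10]
+L3 (α=1/2) → [6641/40, 215/2, 3603/20]
+L4 (α=1/8) → [47647/320, 1747/16, 26061/160]
rounded: [149, 109, 163]


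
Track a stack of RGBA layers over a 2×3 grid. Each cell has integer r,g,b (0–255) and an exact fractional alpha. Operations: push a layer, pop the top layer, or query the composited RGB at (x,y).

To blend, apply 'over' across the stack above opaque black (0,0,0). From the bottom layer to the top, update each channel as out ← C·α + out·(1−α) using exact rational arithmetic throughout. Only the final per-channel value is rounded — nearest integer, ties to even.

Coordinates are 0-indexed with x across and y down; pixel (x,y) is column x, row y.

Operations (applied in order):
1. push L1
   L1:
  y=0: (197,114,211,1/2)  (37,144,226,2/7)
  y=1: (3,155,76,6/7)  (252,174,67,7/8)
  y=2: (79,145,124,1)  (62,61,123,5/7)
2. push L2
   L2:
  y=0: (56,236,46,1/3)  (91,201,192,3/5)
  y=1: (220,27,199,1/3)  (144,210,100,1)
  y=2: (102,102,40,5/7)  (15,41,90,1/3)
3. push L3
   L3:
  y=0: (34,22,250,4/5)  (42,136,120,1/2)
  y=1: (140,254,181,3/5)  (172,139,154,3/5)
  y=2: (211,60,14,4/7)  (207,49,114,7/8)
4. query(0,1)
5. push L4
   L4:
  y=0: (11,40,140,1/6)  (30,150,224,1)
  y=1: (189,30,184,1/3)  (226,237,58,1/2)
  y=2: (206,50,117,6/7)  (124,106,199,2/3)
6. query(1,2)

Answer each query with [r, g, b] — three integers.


query (0,1) [L1,L2,L3] — begin 0,0,0
+L1 (α=6/7) → [18/7, 930/7, 456/7]
+L2 (α=1/3) → [1576/21, 683/7, 2305/21]
+L3 (α=3/5) → [11972/105, 1340/7, 16013/105]
rounded: [114, 191, 153]

at x=1,y=2 over L1,L2,L3,L4:
+L1 (α=5/7) → [310/7, 305/7, 615/7]
+L2 (α=1/3) → [725/21, 299/7, 620/7]
+L3 (α=7/8) → [15577/84, 675/14, 3103/28]
+L4 (α=2/3) → [36409/252, 3643/42, 4749/28]
→ [144, 87, 170]


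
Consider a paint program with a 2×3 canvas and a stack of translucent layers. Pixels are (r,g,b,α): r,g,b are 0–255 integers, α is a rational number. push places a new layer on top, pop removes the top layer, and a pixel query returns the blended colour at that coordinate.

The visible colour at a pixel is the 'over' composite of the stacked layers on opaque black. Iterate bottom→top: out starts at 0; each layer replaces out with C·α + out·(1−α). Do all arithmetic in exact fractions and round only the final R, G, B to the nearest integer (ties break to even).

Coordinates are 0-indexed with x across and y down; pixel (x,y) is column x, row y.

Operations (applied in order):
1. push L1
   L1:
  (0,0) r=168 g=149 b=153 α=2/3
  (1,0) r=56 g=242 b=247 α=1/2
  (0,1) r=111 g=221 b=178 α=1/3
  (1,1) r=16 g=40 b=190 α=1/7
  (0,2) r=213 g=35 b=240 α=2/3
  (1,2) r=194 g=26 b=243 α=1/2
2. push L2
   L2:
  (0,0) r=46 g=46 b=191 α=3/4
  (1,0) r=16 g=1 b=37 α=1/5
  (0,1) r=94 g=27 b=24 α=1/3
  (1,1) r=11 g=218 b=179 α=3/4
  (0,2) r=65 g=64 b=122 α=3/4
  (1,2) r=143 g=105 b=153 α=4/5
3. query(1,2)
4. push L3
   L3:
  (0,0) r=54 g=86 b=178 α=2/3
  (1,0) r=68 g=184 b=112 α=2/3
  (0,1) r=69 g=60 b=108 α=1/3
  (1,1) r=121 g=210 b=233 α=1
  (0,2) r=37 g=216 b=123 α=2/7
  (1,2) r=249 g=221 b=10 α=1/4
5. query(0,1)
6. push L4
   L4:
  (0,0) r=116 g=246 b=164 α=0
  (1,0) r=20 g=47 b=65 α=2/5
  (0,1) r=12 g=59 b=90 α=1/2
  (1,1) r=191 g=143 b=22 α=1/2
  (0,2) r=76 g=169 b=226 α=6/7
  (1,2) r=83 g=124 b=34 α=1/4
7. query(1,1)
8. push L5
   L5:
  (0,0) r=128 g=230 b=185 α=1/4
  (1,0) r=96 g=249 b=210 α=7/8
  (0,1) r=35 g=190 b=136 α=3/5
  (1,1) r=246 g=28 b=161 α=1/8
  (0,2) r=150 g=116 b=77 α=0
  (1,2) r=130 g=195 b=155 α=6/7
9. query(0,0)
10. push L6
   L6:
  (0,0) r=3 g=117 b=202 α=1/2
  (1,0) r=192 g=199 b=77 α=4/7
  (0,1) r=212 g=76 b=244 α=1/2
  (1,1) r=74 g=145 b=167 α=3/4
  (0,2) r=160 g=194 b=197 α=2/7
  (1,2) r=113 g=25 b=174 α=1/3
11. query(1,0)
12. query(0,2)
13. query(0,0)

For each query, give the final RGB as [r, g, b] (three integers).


(1,2) stack=L1,L2; from [0,0,0]:
after L1 α=1/2: [97, 13, 243/2]
after L2 α=4/5: [669/5, 433/5, 1467/10]
→ [134, 87, 147]

(0,1) stack=L1,L2,L3; from [0,0,0]:
L1 α=1/3: [37, 221/3, 178/3]
L2 α=1/3: [56, 523/9, 428/9]
L3 α=1/3: [181/3, 1586/27, 1828/27]
rounded: [60, 59, 68]

at x=1,y=1 over L1,L2,L3,L4:
+L1 (α=1/7) → [16/7, 40/7, 190/7]
+L2 (α=3/4) → [247/28, 2309/14, 3949/28]
+L3 (α=1) → [121, 210, 233]
+L4 (α=1/2) → [156, 353/2, 255/2]
= [156, 176, 128]

query (0,0) [L1,L2,L3,L4,L5] — begin 0,0,0
+L1 (α=2/3) → [112, 298/3, 102]
+L2 (α=3/4) → [125/2, 178/3, 675/4]
+L3 (α=2/3) → [341/6, 694/9, 2099/12]
+L4 (α=0) → [341/6, 694/9, 2099/12]
+L5 (α=1/4) → [597/8, 346/3, 2839/16]
→ [75, 115, 177]

at x=1,y=0 over L1,L2,L3,L4,L5,L6:
+L1 (α=1/2) → [28, 121, 247/2]
+L2 (α=1/5) → [128/5, 97, 531/5]
+L3 (α=2/3) → [808/15, 155, 1651/15]
+L4 (α=2/5) → [1008/25, 559/5, 2301/25]
+L5 (α=7/8) → [2226/25, 4637/20, 39051/200]
+L6 (α=4/7) → [25878/175, 29831/140, 178753/1400]
= [148, 213, 128]

at x=0,y=2 over L1,L2,L3,L4,L5,L6:
after L1 α=2/3: [142, 70/3, 160]
after L2 α=3/4: [337/4, 323/6, 263/2]
after L3 α=2/7: [283/4, 601/6, 1807/14]
after L4 α=6/7: [301/4, 955/6, 20791/98]
after L5 α=0: [301/4, 955/6, 20791/98]
after L6 α=2/7: [2785/28, 7103/42, 142567/686]
rounded: [99, 169, 208]

at x=0,y=0 over L1,L2,L3,L4,L5,L6:
after L1 α=2/3: [112, 298/3, 102]
after L2 α=3/4: [125/2, 178/3, 675/4]
after L3 α=2/3: [341/6, 694/9, 2099/12]
after L4 α=0: [341/6, 694/9, 2099/12]
after L5 α=1/4: [597/8, 346/3, 2839/16]
after L6 α=1/2: [621/16, 697/6, 6071/32]
→ [39, 116, 190]


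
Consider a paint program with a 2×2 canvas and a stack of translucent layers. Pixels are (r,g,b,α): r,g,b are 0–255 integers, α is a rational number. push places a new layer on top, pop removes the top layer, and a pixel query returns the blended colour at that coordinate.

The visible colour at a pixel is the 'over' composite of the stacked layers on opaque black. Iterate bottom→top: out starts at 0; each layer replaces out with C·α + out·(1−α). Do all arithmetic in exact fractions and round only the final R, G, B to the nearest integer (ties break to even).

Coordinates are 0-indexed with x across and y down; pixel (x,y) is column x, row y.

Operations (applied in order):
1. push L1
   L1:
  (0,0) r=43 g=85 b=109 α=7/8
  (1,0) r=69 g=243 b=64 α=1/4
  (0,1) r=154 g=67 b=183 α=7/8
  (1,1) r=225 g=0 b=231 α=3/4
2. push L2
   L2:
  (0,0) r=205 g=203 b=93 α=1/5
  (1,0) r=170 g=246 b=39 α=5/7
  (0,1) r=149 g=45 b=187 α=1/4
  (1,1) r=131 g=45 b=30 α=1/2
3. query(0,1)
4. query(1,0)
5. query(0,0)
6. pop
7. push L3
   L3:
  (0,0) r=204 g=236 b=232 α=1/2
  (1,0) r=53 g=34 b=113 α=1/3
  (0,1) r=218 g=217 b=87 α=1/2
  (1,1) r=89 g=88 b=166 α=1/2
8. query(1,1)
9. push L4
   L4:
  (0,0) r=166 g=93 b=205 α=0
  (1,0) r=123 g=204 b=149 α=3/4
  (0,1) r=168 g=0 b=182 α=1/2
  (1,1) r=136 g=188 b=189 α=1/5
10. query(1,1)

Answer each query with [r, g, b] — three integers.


query (0,1) [L1,L2] — begin 0,0,0
L1 α=7/8: [539/4, 469/8, 1281/8]
L2 α=1/4: [2213/16, 1767/32, 5339/32]
→ [138, 55, 167]

at x=1,y=0 over L1,L2:
after L1 α=1/4: [69/4, 243/4, 16]
after L2 α=5/7: [1769/14, 2703/14, 227/7]
= [126, 193, 32]

query (0,0) [L1,L2] — begin 0,0,0
L1 α=7/8: [301/8, 595/8, 763/8]
L2 α=1/5: [711/10, 1001/10, 949/10]
→ [71, 100, 95]

query (1,1) [L1,L3] — begin 0,0,0
L1 α=3/4: [675/4, 0, 693/4]
L3 α=1/2: [1031/8, 44, 1357/8]
= [129, 44, 170]

at x=1,y=1 over L1,L3,L4:
+L1 (α=3/4) → [675/4, 0, 693/4]
+L3 (α=1/2) → [1031/8, 44, 1357/8]
+L4 (α=1/5) → [1303/10, 364/5, 347/2]
rounded: [130, 73, 174]


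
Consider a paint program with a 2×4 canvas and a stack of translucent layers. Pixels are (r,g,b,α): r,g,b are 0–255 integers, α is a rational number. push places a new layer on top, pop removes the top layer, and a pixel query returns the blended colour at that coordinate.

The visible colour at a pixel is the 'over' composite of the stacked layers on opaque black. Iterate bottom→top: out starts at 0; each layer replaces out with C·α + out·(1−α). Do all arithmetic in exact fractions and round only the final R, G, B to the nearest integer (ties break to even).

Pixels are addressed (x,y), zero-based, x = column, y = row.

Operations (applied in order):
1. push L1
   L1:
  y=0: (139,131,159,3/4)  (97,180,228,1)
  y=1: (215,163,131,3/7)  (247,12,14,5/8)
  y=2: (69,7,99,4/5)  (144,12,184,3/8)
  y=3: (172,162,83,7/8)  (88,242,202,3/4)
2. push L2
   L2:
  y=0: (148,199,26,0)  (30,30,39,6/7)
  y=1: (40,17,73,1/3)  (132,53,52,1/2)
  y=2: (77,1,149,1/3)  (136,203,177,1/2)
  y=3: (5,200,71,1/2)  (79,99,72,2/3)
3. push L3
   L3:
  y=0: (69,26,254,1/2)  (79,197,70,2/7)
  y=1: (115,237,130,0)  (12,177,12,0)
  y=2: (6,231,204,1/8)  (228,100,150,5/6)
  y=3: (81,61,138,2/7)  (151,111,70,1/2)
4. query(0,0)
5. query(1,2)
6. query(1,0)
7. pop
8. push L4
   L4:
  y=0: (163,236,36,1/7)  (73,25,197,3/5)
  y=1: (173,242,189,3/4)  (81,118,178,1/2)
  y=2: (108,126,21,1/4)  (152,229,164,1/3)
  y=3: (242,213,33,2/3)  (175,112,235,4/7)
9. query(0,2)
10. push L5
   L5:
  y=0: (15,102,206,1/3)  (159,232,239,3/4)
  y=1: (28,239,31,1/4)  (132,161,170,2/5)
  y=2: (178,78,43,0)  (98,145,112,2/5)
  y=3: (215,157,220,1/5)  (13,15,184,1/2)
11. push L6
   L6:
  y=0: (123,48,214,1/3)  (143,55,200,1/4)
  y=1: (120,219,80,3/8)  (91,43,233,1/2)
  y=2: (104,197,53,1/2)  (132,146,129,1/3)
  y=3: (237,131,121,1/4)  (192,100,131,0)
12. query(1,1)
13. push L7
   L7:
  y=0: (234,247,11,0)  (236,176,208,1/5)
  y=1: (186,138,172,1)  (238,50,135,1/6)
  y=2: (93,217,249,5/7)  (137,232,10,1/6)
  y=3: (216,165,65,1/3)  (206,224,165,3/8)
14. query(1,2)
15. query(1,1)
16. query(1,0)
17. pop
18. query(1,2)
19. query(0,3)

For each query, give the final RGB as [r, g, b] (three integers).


at x=0,y=0 over L1,L2,L3:
L1 α=3/4: [417/4, 393/4, 477/4]
L2 α=0: [417/4, 393/4, 477/4]
L3 α=1/2: [693/8, 497/8, 1493/8]
→ [87, 62, 187]

(1,2) stack=L1,L2,L3; from [0,0,0]:
+L1 (α=3/8) → [54, 9/2, 69]
+L2 (α=1/2) → [95, 415/4, 123]
+L3 (α=5/6) → [1235/6, 805/8, 291/2]
rounded: [206, 101, 146]

query (1,0) [L1,L2,L3] — begin 0,0,0
after L1 α=1: [97, 180, 228]
after L2 α=6/7: [277/7, 360/7, 66]
after L3 α=2/7: [2491/49, 4558/49, 470/7]
= [51, 93, 67]

query (0,2) [L1,L2,L4] — begin 0,0,0
+L1 (α=4/5) → [276/5, 28/5, 396/5]
+L2 (α=1/3) → [937/15, 61/15, 1537/15]
+L4 (α=1/4) → [1477/20, 691/20, 821/10]
→ [74, 35, 82]

(1,1) stack=L1,L2,L4,L5,L6; from [0,0,0]:
L1 α=5/8: [1235/8, 15/2, 35/4]
L2 α=1/2: [2291/16, 121/4, 243/8]
L4 α=1/2: [3587/32, 593/8, 1667/16]
L5 α=2/5: [19209/160, 871/8, 10441/80]
L6 α=1/2: [33769/320, 1215/16, 29081/160]
→ [106, 76, 182]

query (1,2) [L1,L2,L4,L5,L6,L7] — begin 0,0,0
L1 α=3/8: [54, 9/2, 69]
L2 α=1/2: [95, 415/4, 123]
L4 α=1/3: [114, 291/2, 410/3]
L5 α=2/5: [538/5, 1453/10, 634/5]
L6 α=1/3: [1736/15, 2183/15, 1913/15]
L7 α=1/6: [2147/18, 2879/18, 1943/18]
rounded: [119, 160, 108]

(1,1) stack=L1,L2,L4,L5,L6,L7; from [0,0,0]:
after L1 α=5/8: [1235/8, 15/2, 35/4]
after L2 α=1/2: [2291/16, 121/4, 243/8]
after L4 α=1/2: [3587/32, 593/8, 1667/16]
after L5 α=2/5: [19209/160, 871/8, 10441/80]
after L6 α=1/2: [33769/320, 1215/16, 29081/160]
after L7 α=1/6: [49001/384, 6875/96, 33401/192]
rounded: [128, 72, 174]

query (1,0) [L1,L2,L4,L5,L6,L7] — begin 0,0,0
L1 α=1: [97, 180, 228]
L2 α=6/7: [277/7, 360/7, 66]
L4 α=3/5: [2087/35, 249/7, 723/5]
L5 α=3/4: [9391/70, 5121/28, 1077/5]
L6 α=1/4: [38183/280, 16903/112, 4231/20]
L7 α=1/5: [54703/350, 21831/140, 5271/25]
→ [156, 156, 211]

at x=1,y=2 over L1,L2,L4,L5,L6:
+L1 (α=3/8) → [54, 9/2, 69]
+L2 (α=1/2) → [95, 415/4, 123]
+L4 (α=1/3) → [114, 291/2, 410/3]
+L5 (α=2/5) → [538/5, 1453/10, 634/5]
+L6 (α=1/3) → [1736/15, 2183/15, 1913/15]
→ [116, 146, 128]

query (0,3) [L1,L2,L4,L5,L6] — begin 0,0,0
+L1 (α=7/8) → [301/2, 567/4, 581/8]
+L2 (α=1/2) → [311/4, 1367/8, 1149/16]
+L4 (α=2/3) → [749/4, 4775/24, 735/16]
+L5 (α=1/5) → [964/5, 5717/30, 323/4]
+L6 (α=1/4) → [4077/20, 7027/40, 1453/16]
→ [204, 176, 91]


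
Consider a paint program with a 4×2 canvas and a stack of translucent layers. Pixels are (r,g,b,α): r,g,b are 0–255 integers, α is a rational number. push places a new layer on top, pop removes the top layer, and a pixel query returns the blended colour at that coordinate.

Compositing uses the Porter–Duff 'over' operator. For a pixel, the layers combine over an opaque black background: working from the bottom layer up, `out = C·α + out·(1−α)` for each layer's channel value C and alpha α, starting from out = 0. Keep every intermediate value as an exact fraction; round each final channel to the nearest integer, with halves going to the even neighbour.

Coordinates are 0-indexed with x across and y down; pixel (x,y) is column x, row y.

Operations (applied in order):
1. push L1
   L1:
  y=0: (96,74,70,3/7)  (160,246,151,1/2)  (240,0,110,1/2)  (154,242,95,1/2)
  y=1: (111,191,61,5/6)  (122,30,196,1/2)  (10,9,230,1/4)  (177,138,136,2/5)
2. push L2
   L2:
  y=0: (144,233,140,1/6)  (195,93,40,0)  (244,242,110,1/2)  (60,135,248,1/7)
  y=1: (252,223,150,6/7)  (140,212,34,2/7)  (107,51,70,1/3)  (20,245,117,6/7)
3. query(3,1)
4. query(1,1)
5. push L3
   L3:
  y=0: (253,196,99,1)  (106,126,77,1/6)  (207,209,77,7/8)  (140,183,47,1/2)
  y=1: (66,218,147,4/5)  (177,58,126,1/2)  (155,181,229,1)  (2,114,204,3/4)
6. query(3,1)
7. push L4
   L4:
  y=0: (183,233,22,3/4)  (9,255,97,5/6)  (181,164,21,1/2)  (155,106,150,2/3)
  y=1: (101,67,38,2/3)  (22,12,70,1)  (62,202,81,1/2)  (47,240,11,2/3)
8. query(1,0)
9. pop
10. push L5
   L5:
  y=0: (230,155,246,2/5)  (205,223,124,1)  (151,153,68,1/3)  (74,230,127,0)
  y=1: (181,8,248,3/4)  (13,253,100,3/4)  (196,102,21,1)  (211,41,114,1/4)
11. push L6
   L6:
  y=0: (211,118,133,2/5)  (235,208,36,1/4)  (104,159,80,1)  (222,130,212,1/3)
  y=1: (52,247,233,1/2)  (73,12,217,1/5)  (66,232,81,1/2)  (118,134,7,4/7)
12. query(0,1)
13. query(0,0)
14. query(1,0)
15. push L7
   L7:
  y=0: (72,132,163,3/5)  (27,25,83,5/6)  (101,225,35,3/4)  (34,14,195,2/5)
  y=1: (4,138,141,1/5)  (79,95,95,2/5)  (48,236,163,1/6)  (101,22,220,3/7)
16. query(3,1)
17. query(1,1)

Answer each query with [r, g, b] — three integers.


at x=3,y=1 over L1,L2:
after L1 α=2/5: [354/5, 276/5, 272/5]
after L2 α=6/7: [954/35, 7626/35, 3782/35]
rounded: [27, 218, 108]

(1,1) stack=L1,L2; from [0,0,0]:
+L1 (α=1/2) → [61, 15, 98]
+L2 (α=2/7) → [585/7, 499/7, 558/7]
rounded: [84, 71, 80]

at x=3,y=1 over L1,L2,L3:
+L1 (α=2/5) → [354/5, 276/5, 272/5]
+L2 (α=6/7) → [954/35, 7626/35, 3782/35]
+L3 (α=3/4) → [291/35, 4899/35, 12601/70]
→ [8, 140, 180]

(1,0) stack=L1,L2,L3,L4; from [0,0,0]:
+L1 (α=1/2) → [80, 123, 151/2]
+L2 (α=0) → [80, 123, 151/2]
+L3 (α=1/6) → [253/3, 247/2, 303/4]
+L4 (α=5/6) → [194/9, 2797/12, 2243/24]
rounded: [22, 233, 93]

query (0,1) [L1,L2,L3,L5,L6] — begin 0,0,0
+L1 (α=5/6) → [185/2, 955/6, 305/6]
+L2 (α=6/7) → [3209/14, 8983/42, 815/6]
+L3 (α=4/5) → [1381/14, 45607/210, 4343/30]
+L5 (α=3/4) → [8983/56, 50647/840, 26663/120]
+L6 (α=1/2) → [11895/112, 258127/1680, 54623/240]
→ [106, 154, 228]

at x=0,y=0 over L1,L2,L3,L5,L6:
L1 α=3/7: [288/7, 222/7, 30]
L2 α=1/6: [408/7, 2741/42, 145/3]
L3 α=1: [253, 196, 99]
L5 α=2/5: [1219/5, 898/5, 789/5]
L6 α=2/5: [5767/25, 3874/25, 3697/25]
rounded: [231, 155, 148]

query (1,0) [L1,L2,L3,L5,L6] — begin 0,0,0
after L1 α=1/2: [80, 123, 151/2]
after L2 α=0: [80, 123, 151/2]
after L3 α=1/6: [253/3, 247/2, 303/4]
after L5 α=1: [205, 223, 124]
after L6 α=1/4: [425/2, 877/4, 102]
→ [212, 219, 102]

(3,1) stack=L1,L2,L3,L5,L6,L7; from [0,0,0]:
after L1 α=2/5: [354/5, 276/5, 272/5]
after L2 α=6/7: [954/35, 7626/35, 3782/35]
after L3 α=3/4: [291/35, 4899/35, 12601/70]
after L5 α=1/4: [4129/70, 4033/35, 45783/280]
after L6 α=4/7: [45427/490, 30859/245, 145189/1960]
after L7 α=3/7: [165089/1715, 139606/1715, 468589/3430]
→ [96, 81, 137]

at x=1,y=1 over L1,L2,L3,L5,L6,L7:
after L1 α=1/2: [61, 15, 98]
after L2 α=2/7: [585/7, 499/7, 558/7]
after L3 α=1/2: [912/7, 905/14, 720/7]
after L5 α=3/4: [1185/28, 11531/56, 705/7]
after L6 α=1/5: [1696/35, 11699/70, 4339/35]
after L7 α=2/5: [10618/175, 48397/350, 19667/175]
= [61, 138, 112]


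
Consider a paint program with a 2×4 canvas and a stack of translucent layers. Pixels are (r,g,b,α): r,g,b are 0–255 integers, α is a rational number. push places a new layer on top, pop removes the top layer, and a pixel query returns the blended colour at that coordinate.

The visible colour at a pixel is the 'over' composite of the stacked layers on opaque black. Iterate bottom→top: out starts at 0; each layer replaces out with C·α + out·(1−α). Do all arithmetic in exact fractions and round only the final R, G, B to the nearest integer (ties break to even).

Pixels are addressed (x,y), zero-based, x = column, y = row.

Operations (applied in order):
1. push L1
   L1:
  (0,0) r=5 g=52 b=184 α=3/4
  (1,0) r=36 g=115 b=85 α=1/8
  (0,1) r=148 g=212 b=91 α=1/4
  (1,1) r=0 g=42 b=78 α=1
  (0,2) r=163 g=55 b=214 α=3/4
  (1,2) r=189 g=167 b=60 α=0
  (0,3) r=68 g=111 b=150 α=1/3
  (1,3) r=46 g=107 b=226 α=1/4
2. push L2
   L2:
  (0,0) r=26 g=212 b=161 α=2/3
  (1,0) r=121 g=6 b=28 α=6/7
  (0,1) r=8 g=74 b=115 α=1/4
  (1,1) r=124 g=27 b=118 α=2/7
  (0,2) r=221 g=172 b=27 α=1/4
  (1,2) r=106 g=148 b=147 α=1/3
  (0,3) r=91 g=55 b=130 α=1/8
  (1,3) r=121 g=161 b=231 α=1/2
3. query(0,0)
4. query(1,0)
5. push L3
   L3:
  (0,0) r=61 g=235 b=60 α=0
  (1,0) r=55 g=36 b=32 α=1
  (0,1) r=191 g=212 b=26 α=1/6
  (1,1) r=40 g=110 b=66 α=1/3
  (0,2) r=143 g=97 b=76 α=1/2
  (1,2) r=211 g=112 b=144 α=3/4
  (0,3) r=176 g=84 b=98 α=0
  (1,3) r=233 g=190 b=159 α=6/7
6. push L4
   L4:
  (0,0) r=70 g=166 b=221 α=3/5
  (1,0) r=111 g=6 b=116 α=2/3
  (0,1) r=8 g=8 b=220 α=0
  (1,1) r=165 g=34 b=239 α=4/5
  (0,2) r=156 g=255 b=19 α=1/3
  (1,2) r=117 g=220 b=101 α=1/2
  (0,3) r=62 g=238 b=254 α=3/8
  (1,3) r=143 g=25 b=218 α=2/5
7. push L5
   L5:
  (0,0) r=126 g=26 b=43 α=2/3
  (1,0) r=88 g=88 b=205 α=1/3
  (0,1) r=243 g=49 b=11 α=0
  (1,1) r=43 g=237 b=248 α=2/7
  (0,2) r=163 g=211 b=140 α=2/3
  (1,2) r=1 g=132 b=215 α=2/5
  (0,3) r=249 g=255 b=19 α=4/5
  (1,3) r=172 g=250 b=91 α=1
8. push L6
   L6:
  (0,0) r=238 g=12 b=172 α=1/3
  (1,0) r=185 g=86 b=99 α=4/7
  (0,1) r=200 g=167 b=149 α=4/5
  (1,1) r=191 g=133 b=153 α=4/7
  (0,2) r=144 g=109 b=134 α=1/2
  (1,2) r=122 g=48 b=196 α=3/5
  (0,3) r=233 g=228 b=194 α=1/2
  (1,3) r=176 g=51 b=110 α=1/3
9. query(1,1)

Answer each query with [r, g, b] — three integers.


query (0,0) [L1,L2] — begin 0,0,0
+L1 (α=3/4) → [15/4, 39, 138]
+L2 (α=2/3) → [223/12, 463/3, 460/3]
rounded: [19, 154, 153]

query (1,0) [L1,L2] — begin 0,0,0
L1 α=1/8: [9/2, 115/8, 85/8]
L2 α=6/7: [1461/14, 403/56, 1429/56]
→ [104, 7, 26]

query (1,1) [L1,L2,L3,L4,L5,L6] — begin 0,0,0
+L1 (α=1) → [0, 42, 78]
+L2 (α=2/7) → [248/7, 264/7, 626/7]
+L3 (α=1/3) → [776/21, 1298/21, 1714/21]
+L4 (α=4/5) → [14636/105, 4154/105, 4358/21]
+L5 (α=2/7) → [16442/147, 14108/147, 32206/147]
+L6 (α=4/7) → [53878/343, 40176/343, 62194/343]
→ [157, 117, 181]


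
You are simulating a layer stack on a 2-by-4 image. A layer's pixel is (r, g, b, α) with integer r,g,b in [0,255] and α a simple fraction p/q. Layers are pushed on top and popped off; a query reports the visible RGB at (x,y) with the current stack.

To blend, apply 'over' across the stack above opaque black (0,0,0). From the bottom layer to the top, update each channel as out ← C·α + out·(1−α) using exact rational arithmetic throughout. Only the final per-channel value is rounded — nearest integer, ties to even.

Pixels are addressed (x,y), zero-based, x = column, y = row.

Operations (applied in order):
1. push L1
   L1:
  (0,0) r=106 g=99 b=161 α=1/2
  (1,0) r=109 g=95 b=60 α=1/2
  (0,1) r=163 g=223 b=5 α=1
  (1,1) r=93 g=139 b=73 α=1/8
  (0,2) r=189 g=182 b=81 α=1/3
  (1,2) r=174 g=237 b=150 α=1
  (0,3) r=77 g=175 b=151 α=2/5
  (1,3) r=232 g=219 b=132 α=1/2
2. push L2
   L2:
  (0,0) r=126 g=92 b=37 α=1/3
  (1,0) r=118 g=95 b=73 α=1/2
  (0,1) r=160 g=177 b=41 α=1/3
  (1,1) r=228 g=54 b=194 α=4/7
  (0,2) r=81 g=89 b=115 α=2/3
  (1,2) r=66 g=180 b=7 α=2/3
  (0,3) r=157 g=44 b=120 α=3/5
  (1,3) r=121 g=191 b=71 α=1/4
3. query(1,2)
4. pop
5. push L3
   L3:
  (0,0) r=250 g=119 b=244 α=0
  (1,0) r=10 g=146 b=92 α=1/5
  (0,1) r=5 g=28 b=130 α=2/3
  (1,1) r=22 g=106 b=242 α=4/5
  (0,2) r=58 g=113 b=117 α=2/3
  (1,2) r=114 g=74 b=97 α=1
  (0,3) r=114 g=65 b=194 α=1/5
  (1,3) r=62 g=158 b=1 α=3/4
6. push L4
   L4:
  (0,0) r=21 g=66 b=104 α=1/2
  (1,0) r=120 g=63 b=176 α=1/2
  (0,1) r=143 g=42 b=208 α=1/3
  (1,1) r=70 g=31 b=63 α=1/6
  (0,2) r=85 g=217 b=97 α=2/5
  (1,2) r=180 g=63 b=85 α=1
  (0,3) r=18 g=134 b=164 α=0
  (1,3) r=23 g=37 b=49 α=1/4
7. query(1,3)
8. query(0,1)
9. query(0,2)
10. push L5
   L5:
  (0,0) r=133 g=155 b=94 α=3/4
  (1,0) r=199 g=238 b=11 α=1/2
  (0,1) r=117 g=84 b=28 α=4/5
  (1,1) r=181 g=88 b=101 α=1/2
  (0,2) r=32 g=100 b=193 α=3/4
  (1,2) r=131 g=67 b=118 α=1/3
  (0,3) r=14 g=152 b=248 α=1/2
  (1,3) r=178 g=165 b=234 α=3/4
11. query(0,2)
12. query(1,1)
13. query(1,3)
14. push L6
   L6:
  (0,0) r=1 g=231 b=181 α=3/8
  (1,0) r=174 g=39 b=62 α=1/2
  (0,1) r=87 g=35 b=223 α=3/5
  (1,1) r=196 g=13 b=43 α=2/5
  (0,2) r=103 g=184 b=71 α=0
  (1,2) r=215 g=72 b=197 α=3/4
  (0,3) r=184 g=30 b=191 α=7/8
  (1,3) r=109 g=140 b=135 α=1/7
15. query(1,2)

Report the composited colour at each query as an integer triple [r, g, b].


(1,2) stack=L1,L2; from [0,0,0]:
L1 α=1: [174, 237, 150]
L2 α=2/3: [102, 199, 164/3]
= [102, 199, 55]

at x=1,y=3 over L1,L3,L4:
after L1 α=1/2: [116, 219/2, 66]
after L3 α=3/4: [151/2, 1167/8, 69/4]
after L4 α=1/4: [499/8, 3797/32, 403/16]
→ [62, 119, 25]

query (0,1) [L1,L3,L4] — begin 0,0,0
after L1 α=1: [163, 223, 5]
after L3 α=2/3: [173/3, 93, 265/3]
after L4 α=1/3: [775/9, 76, 1154/9]
rounded: [86, 76, 128]

at x=0,y=2 over L1,L3,L4:
L1 α=1/3: [63, 182/3, 27]
L3 α=2/3: [179/3, 860/9, 87]
L4 α=2/5: [349/5, 2162/15, 91]
→ [70, 144, 91]

query (0,2) [L1,L3,L4,L5] — begin 0,0,0
L1 α=1/3: [63, 182/3, 27]
L3 α=2/3: [179/3, 860/9, 87]
L4 α=2/5: [349/5, 2162/15, 91]
L5 α=3/4: [829/20, 3331/30, 335/2]
rounded: [41, 111, 168]

query (1,1) [L1,L3,L4,L5] — begin 0,0,0
L1 α=1/8: [93/8, 139/8, 73/8]
L3 α=4/5: [797/40, 3531/40, 7817/40]
L4 α=1/6: [1357/48, 3779/48, 8321/48]
L5 α=1/2: [10045/96, 8003/96, 13169/96]
= [105, 83, 137]

(1,3) stack=L1,L3,L4,L5; from [0,0,0]:
after L1 α=1/2: [116, 219/2, 66]
after L3 α=3/4: [151/2, 1167/8, 69/4]
after L4 α=1/4: [499/8, 3797/32, 403/16]
after L5 α=3/4: [4771/32, 19637/128, 11635/64]
rounded: [149, 153, 182]

query (1,2) [L1,L3,L4,L5,L6] — begin 0,0,0
after L1 α=1: [174, 237, 150]
after L3 α=1: [114, 74, 97]
after L4 α=1: [180, 63, 85]
after L5 α=1/3: [491/3, 193/3, 96]
after L6 α=3/4: [1213/6, 841/12, 687/4]
= [202, 70, 172]


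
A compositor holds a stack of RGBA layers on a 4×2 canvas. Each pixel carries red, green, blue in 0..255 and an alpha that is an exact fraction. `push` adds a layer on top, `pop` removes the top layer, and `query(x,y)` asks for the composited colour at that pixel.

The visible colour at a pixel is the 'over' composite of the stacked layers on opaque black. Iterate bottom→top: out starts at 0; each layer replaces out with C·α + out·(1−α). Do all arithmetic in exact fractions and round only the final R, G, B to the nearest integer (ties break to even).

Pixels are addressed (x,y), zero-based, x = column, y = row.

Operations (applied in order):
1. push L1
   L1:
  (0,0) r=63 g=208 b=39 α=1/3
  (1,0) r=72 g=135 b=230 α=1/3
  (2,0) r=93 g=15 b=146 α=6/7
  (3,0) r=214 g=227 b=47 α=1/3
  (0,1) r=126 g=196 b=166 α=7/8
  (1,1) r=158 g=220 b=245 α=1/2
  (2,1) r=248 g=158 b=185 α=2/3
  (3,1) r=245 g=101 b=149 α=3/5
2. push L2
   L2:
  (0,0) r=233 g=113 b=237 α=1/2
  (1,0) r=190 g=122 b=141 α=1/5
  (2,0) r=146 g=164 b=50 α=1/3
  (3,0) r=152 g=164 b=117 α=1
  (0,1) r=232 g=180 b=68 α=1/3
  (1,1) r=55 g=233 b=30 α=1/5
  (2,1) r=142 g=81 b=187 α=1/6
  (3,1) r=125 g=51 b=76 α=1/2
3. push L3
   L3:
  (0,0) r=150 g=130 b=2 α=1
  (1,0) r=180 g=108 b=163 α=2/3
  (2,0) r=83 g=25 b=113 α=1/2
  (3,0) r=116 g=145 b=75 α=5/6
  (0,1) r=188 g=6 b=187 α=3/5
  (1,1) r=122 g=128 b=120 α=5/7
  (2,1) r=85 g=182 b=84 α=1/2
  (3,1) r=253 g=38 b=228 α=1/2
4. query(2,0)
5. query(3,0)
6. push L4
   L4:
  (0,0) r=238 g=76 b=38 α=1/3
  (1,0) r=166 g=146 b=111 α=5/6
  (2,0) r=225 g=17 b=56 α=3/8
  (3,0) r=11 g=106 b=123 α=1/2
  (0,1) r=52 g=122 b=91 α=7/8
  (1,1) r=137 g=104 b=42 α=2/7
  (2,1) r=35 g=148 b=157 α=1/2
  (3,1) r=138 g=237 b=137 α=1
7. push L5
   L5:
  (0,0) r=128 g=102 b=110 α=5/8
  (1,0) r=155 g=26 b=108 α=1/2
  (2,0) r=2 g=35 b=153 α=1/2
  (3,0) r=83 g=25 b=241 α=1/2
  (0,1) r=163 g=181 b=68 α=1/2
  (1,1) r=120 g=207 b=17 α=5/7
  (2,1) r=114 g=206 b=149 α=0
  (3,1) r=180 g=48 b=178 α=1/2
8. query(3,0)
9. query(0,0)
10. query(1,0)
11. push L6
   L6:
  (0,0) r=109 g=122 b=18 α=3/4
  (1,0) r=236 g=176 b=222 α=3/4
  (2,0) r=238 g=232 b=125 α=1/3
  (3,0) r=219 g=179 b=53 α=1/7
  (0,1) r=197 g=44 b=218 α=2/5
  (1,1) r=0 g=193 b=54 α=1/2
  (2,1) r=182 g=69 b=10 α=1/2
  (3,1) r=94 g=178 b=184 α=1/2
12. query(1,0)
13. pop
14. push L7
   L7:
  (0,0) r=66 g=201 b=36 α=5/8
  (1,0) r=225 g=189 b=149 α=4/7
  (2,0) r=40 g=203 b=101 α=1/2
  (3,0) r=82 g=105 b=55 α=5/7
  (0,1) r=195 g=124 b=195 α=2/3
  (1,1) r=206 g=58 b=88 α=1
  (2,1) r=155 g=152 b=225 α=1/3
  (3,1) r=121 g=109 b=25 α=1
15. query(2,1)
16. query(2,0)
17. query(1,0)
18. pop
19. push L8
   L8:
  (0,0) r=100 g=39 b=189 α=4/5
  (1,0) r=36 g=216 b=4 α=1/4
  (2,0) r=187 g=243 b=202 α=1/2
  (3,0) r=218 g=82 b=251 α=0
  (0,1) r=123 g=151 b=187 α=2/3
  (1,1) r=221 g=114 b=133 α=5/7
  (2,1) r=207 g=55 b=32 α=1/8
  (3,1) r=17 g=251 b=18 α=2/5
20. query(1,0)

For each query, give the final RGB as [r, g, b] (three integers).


query (2,0) [L1,L2,L3] — begin 0,0,0
+L1 (α=6/7) → [558/7, 90/7, 876/7]
+L2 (α=1/3) → [2138/21, 1328/21, 2102/21]
+L3 (α=1/2) → [3881/42, 1853/42, 4475/42]
rounded: [92, 44, 107]

query (3,0) [L1,L2,L3] — begin 0,0,0
+L1 (α=1/3) → [214/3, 227/3, 47/3]
+L2 (α=1) → [152, 164, 117]
+L3 (α=5/6) → [122, 889/6, 82]
= [122, 148, 82]

(3,0) stack=L1,L2,L3,L4,L5; from [0,0,0]:
L1 α=1/3: [214/3, 227/3, 47/3]
L2 α=1: [152, 164, 117]
L3 α=5/6: [122, 889/6, 82]
L4 α=1/2: [133/2, 1525/12, 205/2]
L5 α=1/2: [299/4, 1825/24, 687/4]
= [75, 76, 172]

at x=0,y=0 over L1,L2,L3,L4,L5:
after L1 α=1/3: [21, 208/3, 13]
after L2 α=1/2: [127, 547/6, 125]
after L3 α=1: [150, 130, 2]
after L4 α=1/3: [538/3, 112, 14]
after L5 α=5/8: [589/4, 423/4, 74]
= [147, 106, 74]

(1,0) stack=L1,L2,L3,L4,L5; from [0,0,0]:
after L1 α=1/3: [24, 45, 230/3]
after L2 α=1/5: [286/5, 302/5, 1343/15]
after L3 α=2/3: [2086/15, 1382/15, 6233/45]
after L4 α=5/6: [7268/45, 6166/45, 15604/135]
after L5 α=1/2: [14243/90, 3668/45, 15092/135]
→ [158, 82, 112]

(1,0) stack=L1,L2,L3,L4,L5,L6; from [0,0,0]:
after L1 α=1/3: [24, 45, 230/3]
after L2 α=1/5: [286/5, 302/5, 1343/15]
after L3 α=2/3: [2086/15, 1382/15, 6233/45]
after L4 α=5/6: [7268/45, 6166/45, 15604/135]
after L5 α=1/2: [14243/90, 3668/45, 15092/135]
after L6 α=3/4: [77963/360, 6857/45, 52501/270]
rounded: [217, 152, 194]

query (2,1) [L1,L2,L3,L4,L5,L7] — begin 0,0,0
+L1 (α=2/3) → [496/3, 316/3, 370/3]
+L2 (α=1/6) → [1453/9, 1823/18, 2411/18]
+L3 (α=1/2) → [1109/9, 5099/36, 3923/36]
+L4 (α=1/2) → [712/9, 10427/72, 9575/72]
+L5 (α=0) → [712/9, 10427/72, 9575/72]
+L7 (α=1/3) → [2819/27, 15899/108, 17675/108]
= [104, 147, 164]

at x=2,y=0 over L1,L2,L3,L4,L5,L7:
+L1 (α=6/7) → [558/7, 90/7, 876/7]
+L2 (α=1/3) → [2138/21, 1328/21, 2102/21]
+L3 (α=1/2) → [3881/42, 1853/42, 4475/42]
+L4 (α=3/8) → [47755/336, 11407/336, 29431/336]
+L5 (α=1/2) → [48427/672, 23167/672, 80839/672]
+L7 (α=1/2) → [75307/1344, 159583/1344, 148711/1344]
→ [56, 119, 111]

(1,0) stack=L1,L2,L3,L4,L5,L7; from [0,0,0]:
L1 α=1/3: [24, 45, 230/3]
L2 α=1/5: [286/5, 302/5, 1343/15]
L3 α=2/3: [2086/15, 1382/15, 6233/45]
L4 α=5/6: [7268/45, 6166/45, 15604/135]
L5 α=1/2: [14243/90, 3668/45, 15092/135]
L7 α=4/7: [41243/210, 2144/15, 41912/315]
→ [196, 143, 133]

at x=1,y=0 over L1,L2,L3,L4,L5,L8:
after L1 α=1/3: [24, 45, 230/3]
after L2 α=1/5: [286/5, 302/5, 1343/15]
after L3 α=2/3: [2086/15, 1382/15, 6233/45]
after L4 α=5/6: [7268/45, 6166/45, 15604/135]
after L5 α=1/2: [14243/90, 3668/45, 15092/135]
after L8 α=1/4: [15323/120, 1727/15, 3818/45]
rounded: [128, 115, 85]
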